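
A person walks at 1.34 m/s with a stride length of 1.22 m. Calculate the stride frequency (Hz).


f = v / stride_length
f = 1.34 / 1.22
f = 1.0984


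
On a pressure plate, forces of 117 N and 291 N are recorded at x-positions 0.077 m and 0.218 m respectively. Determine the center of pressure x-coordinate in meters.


COP_x = (F1*x1 + F2*x2) / (F1 + F2)
COP_x = (117*0.077 + 291*0.218) / (117 + 291)
Numerator = 72.4470
Denominator = 408
COP_x = 0.1776


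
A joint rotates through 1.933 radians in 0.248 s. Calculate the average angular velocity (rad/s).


omega = delta_theta / delta_t
omega = 1.933 / 0.248
omega = 7.7944


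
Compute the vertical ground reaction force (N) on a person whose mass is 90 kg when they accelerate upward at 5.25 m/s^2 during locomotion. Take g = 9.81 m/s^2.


GRF = m * (g + a)
GRF = 90 * (9.81 + 5.25)
GRF = 90 * 15.0600
GRF = 1355.4000


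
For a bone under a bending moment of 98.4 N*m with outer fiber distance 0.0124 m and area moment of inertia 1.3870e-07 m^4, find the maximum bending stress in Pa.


sigma = M * c / I
sigma = 98.4 * 0.0124 / 1.3870e-07
M * c = 1.2202
sigma = 8.7971e+06


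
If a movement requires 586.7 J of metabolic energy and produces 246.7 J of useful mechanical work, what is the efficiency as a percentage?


eta = (W_mech / E_meta) * 100
eta = (246.7 / 586.7) * 100
ratio = 0.4205
eta = 42.0487


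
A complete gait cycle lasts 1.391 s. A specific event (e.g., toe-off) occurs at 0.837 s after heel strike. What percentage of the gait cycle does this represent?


pct = (event_time / cycle_time) * 100
pct = (0.837 / 1.391) * 100
ratio = 0.6017
pct = 60.1725


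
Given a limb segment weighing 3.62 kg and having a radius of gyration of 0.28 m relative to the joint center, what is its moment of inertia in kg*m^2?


I = m * k^2
I = 3.62 * 0.28^2
k^2 = 0.0784
I = 0.2838


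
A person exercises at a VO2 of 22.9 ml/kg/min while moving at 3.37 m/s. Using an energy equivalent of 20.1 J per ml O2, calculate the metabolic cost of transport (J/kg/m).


Power per kg = VO2 * 20.1 / 60
Power per kg = 22.9 * 20.1 / 60 = 7.6715 W/kg
Cost = power_per_kg / speed
Cost = 7.6715 / 3.37
Cost = 2.2764


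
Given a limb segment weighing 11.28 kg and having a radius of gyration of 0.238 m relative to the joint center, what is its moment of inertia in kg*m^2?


I = m * k^2
I = 11.28 * 0.238^2
k^2 = 0.0566
I = 0.6389


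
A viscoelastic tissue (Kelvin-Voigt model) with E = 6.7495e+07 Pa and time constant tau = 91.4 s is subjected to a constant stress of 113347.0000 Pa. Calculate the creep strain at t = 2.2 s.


epsilon(t) = (sigma/E) * (1 - exp(-t/tau))
sigma/E = 113347.0000 / 6.7495e+07 = 0.0017
exp(-t/tau) = exp(-2.2 / 91.4) = 0.9762
epsilon = 0.0017 * (1 - 0.9762)
epsilon = 3.9939e-05


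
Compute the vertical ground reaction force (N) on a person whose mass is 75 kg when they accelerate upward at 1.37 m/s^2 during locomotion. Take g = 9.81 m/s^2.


GRF = m * (g + a)
GRF = 75 * (9.81 + 1.37)
GRF = 75 * 11.1800
GRF = 838.5000


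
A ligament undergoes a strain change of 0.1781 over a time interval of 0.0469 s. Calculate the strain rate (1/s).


strain_rate = delta_strain / delta_t
strain_rate = 0.1781 / 0.0469
strain_rate = 3.7974


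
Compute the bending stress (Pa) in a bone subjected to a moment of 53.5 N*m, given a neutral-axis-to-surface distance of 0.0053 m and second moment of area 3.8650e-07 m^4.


sigma = M * c / I
sigma = 53.5 * 0.0053 / 3.8650e-07
M * c = 0.2836
sigma = 733635.1876


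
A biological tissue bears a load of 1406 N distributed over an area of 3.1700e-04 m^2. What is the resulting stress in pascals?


stress = F / A
stress = 1406 / 3.1700e-04
stress = 4.4353e+06


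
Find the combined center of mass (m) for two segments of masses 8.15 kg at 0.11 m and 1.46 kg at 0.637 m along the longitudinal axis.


COM = (m1*x1 + m2*x2) / (m1 + m2)
COM = (8.15*0.11 + 1.46*0.637) / (8.15 + 1.46)
Numerator = 1.8265
Denominator = 9.6100
COM = 0.1901


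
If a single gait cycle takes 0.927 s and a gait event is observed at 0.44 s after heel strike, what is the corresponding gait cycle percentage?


pct = (event_time / cycle_time) * 100
pct = (0.44 / 0.927) * 100
ratio = 0.4746
pct = 47.4649


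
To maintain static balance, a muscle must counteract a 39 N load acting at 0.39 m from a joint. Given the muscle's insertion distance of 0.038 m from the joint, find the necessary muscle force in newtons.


F_muscle = W * d_load / d_muscle
F_muscle = 39 * 0.39 / 0.038
Numerator = 15.2100
F_muscle = 400.2632


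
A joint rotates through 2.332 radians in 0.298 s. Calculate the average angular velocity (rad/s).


omega = delta_theta / delta_t
omega = 2.332 / 0.298
omega = 7.8255


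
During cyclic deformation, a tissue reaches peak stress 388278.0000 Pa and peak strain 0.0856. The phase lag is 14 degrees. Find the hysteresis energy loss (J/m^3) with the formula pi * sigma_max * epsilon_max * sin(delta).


E_loss = pi * sigma_max * epsilon_max * sin(delta)
delta = 14 deg = 0.2443 rad
sin(delta) = 0.2419
E_loss = pi * 388278.0000 * 0.0856 * 0.2419
E_loss = 25260.4800


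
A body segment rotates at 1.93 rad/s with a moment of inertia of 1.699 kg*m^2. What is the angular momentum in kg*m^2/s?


L = I * omega
L = 1.699 * 1.93
L = 3.2791


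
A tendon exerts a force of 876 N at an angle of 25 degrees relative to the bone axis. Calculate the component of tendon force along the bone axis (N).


F_eff = F_tendon * cos(theta)
theta = 25 deg = 0.4363 rad
cos(theta) = 0.9063
F_eff = 876 * 0.9063
F_eff = 793.9256


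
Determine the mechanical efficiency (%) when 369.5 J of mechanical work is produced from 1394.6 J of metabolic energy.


eta = (W_mech / E_meta) * 100
eta = (369.5 / 1394.6) * 100
ratio = 0.2650
eta = 26.4951


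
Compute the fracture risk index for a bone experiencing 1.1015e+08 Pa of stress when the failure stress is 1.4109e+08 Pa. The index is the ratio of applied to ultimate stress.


FRI = applied / ultimate
FRI = 1.1015e+08 / 1.4109e+08
FRI = 0.7807


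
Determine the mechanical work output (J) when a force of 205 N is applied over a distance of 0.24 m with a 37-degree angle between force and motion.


W = F * d * cos(theta)
theta = 37 deg = 0.6458 rad
cos(theta) = 0.7986
W = 205 * 0.24 * 0.7986
W = 39.2929


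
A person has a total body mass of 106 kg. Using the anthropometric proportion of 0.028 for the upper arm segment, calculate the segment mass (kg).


m_segment = body_mass * fraction
m_segment = 106 * 0.028
m_segment = 2.9680


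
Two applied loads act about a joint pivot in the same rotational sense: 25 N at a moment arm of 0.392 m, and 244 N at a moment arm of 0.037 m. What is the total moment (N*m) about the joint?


M = F1 * d1 + F2 * d2
M = 25 * 0.392 + 244 * 0.037
M = 9.8000 + 9.0280
M = 18.8280


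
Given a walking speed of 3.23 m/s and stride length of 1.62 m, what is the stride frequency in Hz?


f = v / stride_length
f = 3.23 / 1.62
f = 1.9938


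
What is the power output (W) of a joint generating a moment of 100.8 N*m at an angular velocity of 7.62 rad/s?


P = M * omega
P = 100.8 * 7.62
P = 768.0960


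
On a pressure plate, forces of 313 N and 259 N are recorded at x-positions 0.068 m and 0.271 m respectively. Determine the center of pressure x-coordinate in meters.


COP_x = (F1*x1 + F2*x2) / (F1 + F2)
COP_x = (313*0.068 + 259*0.271) / (313 + 259)
Numerator = 91.4730
Denominator = 572
COP_x = 0.1599


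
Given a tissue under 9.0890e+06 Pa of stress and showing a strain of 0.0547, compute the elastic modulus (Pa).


E = stress / strain
E = 9.0890e+06 / 0.0547
E = 1.6616e+08


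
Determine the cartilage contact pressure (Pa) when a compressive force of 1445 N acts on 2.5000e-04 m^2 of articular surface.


P = F / A
P = 1445 / 2.5000e-04
P = 5.7800e+06


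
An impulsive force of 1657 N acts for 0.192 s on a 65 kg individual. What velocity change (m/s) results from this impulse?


J = F * dt = 1657 * 0.192 = 318.1440 N*s
delta_v = J / m
delta_v = 318.1440 / 65
delta_v = 4.8945


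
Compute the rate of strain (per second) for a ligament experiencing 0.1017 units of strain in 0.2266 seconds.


strain_rate = delta_strain / delta_t
strain_rate = 0.1017 / 0.2266
strain_rate = 0.4488


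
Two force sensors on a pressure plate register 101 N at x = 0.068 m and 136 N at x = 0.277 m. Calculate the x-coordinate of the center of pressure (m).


COP_x = (F1*x1 + F2*x2) / (F1 + F2)
COP_x = (101*0.068 + 136*0.277) / (101 + 136)
Numerator = 44.5400
Denominator = 237
COP_x = 0.1879


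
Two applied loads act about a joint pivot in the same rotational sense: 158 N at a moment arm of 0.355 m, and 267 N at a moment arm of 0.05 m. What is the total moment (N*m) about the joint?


M = F1 * d1 + F2 * d2
M = 158 * 0.355 + 267 * 0.05
M = 56.0900 + 13.3500
M = 69.4400


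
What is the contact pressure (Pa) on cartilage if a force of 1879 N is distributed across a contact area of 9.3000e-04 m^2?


P = F / A
P = 1879 / 9.3000e-04
P = 2.0204e+06


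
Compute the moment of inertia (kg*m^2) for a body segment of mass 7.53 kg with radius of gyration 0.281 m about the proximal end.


I = m * k^2
I = 7.53 * 0.281^2
k^2 = 0.0790
I = 0.5946


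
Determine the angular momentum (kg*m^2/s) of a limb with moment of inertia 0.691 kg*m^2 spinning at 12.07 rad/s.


L = I * omega
L = 0.691 * 12.07
L = 8.3404


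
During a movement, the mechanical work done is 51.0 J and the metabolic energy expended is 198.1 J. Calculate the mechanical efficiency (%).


eta = (W_mech / E_meta) * 100
eta = (51.0 / 198.1) * 100
ratio = 0.2574
eta = 25.7446


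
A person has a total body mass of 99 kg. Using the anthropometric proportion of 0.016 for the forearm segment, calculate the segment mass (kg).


m_segment = body_mass * fraction
m_segment = 99 * 0.016
m_segment = 1.5840


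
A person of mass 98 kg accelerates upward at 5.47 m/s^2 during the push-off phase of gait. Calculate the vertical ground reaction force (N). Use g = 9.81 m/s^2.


GRF = m * (g + a)
GRF = 98 * (9.81 + 5.47)
GRF = 98 * 15.2800
GRF = 1497.4400


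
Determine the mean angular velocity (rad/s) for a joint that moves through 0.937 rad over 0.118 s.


omega = delta_theta / delta_t
omega = 0.937 / 0.118
omega = 7.9407


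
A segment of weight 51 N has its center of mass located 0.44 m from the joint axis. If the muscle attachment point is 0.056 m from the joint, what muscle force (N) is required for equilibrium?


F_muscle = W * d_load / d_muscle
F_muscle = 51 * 0.44 / 0.056
Numerator = 22.4400
F_muscle = 400.7143


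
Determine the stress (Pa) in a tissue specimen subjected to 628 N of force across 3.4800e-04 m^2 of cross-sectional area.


stress = F / A
stress = 628 / 3.4800e-04
stress = 1.8046e+06


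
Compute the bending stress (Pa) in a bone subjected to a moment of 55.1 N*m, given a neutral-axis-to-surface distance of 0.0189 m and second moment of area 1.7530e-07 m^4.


sigma = M * c / I
sigma = 55.1 * 0.0189 / 1.7530e-07
M * c = 1.0414
sigma = 5.9406e+06


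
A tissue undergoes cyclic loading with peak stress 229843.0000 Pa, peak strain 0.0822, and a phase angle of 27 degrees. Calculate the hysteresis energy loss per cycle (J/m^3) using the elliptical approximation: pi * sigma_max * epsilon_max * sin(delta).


E_loss = pi * sigma_max * epsilon_max * sin(delta)
delta = 27 deg = 0.4712 rad
sin(delta) = 0.4540
E_loss = pi * 229843.0000 * 0.0822 * 0.4540
E_loss = 26946.3370


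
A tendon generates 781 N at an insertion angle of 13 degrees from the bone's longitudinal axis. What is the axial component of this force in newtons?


F_eff = F_tendon * cos(theta)
theta = 13 deg = 0.2269 rad
cos(theta) = 0.9744
F_eff = 781 * 0.9744
F_eff = 760.9830


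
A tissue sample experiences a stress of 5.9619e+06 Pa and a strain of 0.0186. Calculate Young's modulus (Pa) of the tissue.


E = stress / strain
E = 5.9619e+06 / 0.0186
E = 3.2053e+08


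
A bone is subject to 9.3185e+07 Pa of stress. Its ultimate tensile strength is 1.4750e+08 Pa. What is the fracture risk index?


FRI = applied / ultimate
FRI = 9.3185e+07 / 1.4750e+08
FRI = 0.6318


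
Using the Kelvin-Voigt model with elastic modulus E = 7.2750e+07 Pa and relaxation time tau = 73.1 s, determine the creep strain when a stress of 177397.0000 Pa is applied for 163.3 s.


epsilon(t) = (sigma/E) * (1 - exp(-t/tau))
sigma/E = 177397.0000 / 7.2750e+07 = 0.0024
exp(-t/tau) = exp(-163.3 / 73.1) = 0.1071
epsilon = 0.0024 * (1 - 0.1071)
epsilon = 0.0022


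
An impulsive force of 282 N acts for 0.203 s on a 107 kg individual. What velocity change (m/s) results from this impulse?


J = F * dt = 282 * 0.203 = 57.2460 N*s
delta_v = J / m
delta_v = 57.2460 / 107
delta_v = 0.5350


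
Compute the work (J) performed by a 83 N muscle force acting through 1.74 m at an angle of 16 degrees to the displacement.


W = F * d * cos(theta)
theta = 16 deg = 0.2793 rad
cos(theta) = 0.9613
W = 83 * 1.74 * 0.9613
W = 138.8254


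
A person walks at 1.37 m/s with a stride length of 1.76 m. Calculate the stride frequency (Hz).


f = v / stride_length
f = 1.37 / 1.76
f = 0.7784


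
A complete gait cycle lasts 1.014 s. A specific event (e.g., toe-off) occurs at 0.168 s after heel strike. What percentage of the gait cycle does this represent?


pct = (event_time / cycle_time) * 100
pct = (0.168 / 1.014) * 100
ratio = 0.1657
pct = 16.5680


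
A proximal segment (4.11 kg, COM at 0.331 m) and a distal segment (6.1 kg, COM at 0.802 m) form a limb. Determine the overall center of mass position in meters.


COM = (m1*x1 + m2*x2) / (m1 + m2)
COM = (4.11*0.331 + 6.1*0.802) / (4.11 + 6.1)
Numerator = 6.2526
Denominator = 10.2100
COM = 0.6124


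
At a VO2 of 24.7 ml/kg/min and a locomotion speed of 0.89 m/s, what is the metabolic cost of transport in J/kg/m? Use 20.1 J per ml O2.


Power per kg = VO2 * 20.1 / 60
Power per kg = 24.7 * 20.1 / 60 = 8.2745 W/kg
Cost = power_per_kg / speed
Cost = 8.2745 / 0.89
Cost = 9.2972


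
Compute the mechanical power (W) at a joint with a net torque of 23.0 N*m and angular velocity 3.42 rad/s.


P = M * omega
P = 23.0 * 3.42
P = 78.6600


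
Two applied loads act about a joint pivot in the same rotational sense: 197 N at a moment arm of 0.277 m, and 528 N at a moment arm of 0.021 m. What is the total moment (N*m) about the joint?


M = F1 * d1 + F2 * d2
M = 197 * 0.277 + 528 * 0.021
M = 54.5690 + 11.0880
M = 65.6570


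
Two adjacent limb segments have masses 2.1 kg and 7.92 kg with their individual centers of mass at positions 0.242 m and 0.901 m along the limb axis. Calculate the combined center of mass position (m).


COM = (m1*x1 + m2*x2) / (m1 + m2)
COM = (2.1*0.242 + 7.92*0.901) / (2.1 + 7.92)
Numerator = 7.6441
Denominator = 10.0200
COM = 0.7629


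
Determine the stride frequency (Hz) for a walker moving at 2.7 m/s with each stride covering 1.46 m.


f = v / stride_length
f = 2.7 / 1.46
f = 1.8493


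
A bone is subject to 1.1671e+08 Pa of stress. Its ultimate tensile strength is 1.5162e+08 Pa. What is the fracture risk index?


FRI = applied / ultimate
FRI = 1.1671e+08 / 1.5162e+08
FRI = 0.7698


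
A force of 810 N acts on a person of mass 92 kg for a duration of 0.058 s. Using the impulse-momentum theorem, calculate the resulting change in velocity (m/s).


J = F * dt = 810 * 0.058 = 46.9800 N*s
delta_v = J / m
delta_v = 46.9800 / 92
delta_v = 0.5107


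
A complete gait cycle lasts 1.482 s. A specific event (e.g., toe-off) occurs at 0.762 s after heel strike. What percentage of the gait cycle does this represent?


pct = (event_time / cycle_time) * 100
pct = (0.762 / 1.482) * 100
ratio = 0.5142
pct = 51.4170


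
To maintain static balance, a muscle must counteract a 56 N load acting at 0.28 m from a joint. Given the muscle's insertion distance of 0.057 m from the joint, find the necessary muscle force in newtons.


F_muscle = W * d_load / d_muscle
F_muscle = 56 * 0.28 / 0.057
Numerator = 15.6800
F_muscle = 275.0877


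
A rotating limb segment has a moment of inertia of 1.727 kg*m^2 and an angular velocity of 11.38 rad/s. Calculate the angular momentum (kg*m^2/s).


L = I * omega
L = 1.727 * 11.38
L = 19.6533


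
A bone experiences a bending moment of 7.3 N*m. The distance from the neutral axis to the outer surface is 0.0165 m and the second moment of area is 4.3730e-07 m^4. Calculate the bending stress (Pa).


sigma = M * c / I
sigma = 7.3 * 0.0165 / 4.3730e-07
M * c = 0.1205
sigma = 275440.2012


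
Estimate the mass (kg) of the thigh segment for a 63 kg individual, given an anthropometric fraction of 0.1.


m_segment = body_mass * fraction
m_segment = 63 * 0.1
m_segment = 6.3000


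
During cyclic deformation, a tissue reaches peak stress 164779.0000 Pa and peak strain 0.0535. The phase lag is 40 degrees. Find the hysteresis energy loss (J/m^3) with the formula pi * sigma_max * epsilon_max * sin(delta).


E_loss = pi * sigma_max * epsilon_max * sin(delta)
delta = 40 deg = 0.6981 rad
sin(delta) = 0.6428
E_loss = pi * 164779.0000 * 0.0535 * 0.6428
E_loss = 17802.1729


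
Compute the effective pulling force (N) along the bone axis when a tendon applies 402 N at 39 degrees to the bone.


F_eff = F_tendon * cos(theta)
theta = 39 deg = 0.6807 rad
cos(theta) = 0.7771
F_eff = 402 * 0.7771
F_eff = 312.4127


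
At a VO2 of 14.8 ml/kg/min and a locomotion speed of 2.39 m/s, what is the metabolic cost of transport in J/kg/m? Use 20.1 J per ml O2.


Power per kg = VO2 * 20.1 / 60
Power per kg = 14.8 * 20.1 / 60 = 4.9580 W/kg
Cost = power_per_kg / speed
Cost = 4.9580 / 2.39
Cost = 2.0745


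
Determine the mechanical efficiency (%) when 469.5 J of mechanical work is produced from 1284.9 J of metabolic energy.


eta = (W_mech / E_meta) * 100
eta = (469.5 / 1284.9) * 100
ratio = 0.3654
eta = 36.5398


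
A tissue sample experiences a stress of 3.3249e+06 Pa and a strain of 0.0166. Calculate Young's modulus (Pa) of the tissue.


E = stress / strain
E = 3.3249e+06 / 0.0166
E = 2.0030e+08


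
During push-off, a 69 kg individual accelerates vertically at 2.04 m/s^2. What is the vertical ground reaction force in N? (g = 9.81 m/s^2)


GRF = m * (g + a)
GRF = 69 * (9.81 + 2.04)
GRF = 69 * 11.8500
GRF = 817.6500


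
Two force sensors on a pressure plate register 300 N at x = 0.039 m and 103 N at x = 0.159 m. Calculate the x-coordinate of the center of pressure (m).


COP_x = (F1*x1 + F2*x2) / (F1 + F2)
COP_x = (300*0.039 + 103*0.159) / (300 + 103)
Numerator = 28.0770
Denominator = 403
COP_x = 0.0697


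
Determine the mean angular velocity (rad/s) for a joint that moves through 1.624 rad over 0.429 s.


omega = delta_theta / delta_t
omega = 1.624 / 0.429
omega = 3.7855


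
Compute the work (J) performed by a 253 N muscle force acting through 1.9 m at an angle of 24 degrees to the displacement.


W = F * d * cos(theta)
theta = 24 deg = 0.4189 rad
cos(theta) = 0.9135
W = 253 * 1.9 * 0.9135
W = 439.1413


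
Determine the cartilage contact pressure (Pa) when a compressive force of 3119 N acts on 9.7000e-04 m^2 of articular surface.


P = F / A
P = 3119 / 9.7000e-04
P = 3.2155e+06


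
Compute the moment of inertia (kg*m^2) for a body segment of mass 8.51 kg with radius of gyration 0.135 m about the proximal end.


I = m * k^2
I = 8.51 * 0.135^2
k^2 = 0.0182
I = 0.1551


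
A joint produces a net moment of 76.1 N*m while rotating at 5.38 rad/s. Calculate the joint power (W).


P = M * omega
P = 76.1 * 5.38
P = 409.4180


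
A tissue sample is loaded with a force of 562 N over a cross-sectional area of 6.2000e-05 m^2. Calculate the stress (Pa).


stress = F / A
stress = 562 / 6.2000e-05
stress = 9.0645e+06


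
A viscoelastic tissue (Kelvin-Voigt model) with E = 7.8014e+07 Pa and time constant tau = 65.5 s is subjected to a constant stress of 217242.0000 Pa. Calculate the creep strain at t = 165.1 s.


epsilon(t) = (sigma/E) * (1 - exp(-t/tau))
sigma/E = 217242.0000 / 7.8014e+07 = 0.0028
exp(-t/tau) = exp(-165.1 / 65.5) = 0.0804
epsilon = 0.0028 * (1 - 0.0804)
epsilon = 0.0026


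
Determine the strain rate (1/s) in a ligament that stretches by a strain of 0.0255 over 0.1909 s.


strain_rate = delta_strain / delta_t
strain_rate = 0.0255 / 0.1909
strain_rate = 0.1336


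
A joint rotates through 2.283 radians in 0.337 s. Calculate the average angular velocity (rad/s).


omega = delta_theta / delta_t
omega = 2.283 / 0.337
omega = 6.7745


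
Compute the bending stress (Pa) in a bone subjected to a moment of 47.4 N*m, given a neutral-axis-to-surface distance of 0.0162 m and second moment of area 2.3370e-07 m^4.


sigma = M * c / I
sigma = 47.4 * 0.0162 / 2.3370e-07
M * c = 0.7679
sigma = 3.2858e+06


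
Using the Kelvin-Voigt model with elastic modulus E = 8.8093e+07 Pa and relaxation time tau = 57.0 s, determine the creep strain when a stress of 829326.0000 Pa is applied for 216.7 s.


epsilon(t) = (sigma/E) * (1 - exp(-t/tau))
sigma/E = 829326.0000 / 8.8093e+07 = 0.0094
exp(-t/tau) = exp(-216.7 / 57.0) = 0.0223
epsilon = 0.0094 * (1 - 0.0223)
epsilon = 0.0092


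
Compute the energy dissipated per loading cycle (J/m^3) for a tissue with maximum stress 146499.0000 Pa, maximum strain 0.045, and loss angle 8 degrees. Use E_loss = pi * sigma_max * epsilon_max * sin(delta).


E_loss = pi * sigma_max * epsilon_max * sin(delta)
delta = 8 deg = 0.1396 rad
sin(delta) = 0.1392
E_loss = pi * 146499.0000 * 0.045 * 0.1392
E_loss = 2882.3874


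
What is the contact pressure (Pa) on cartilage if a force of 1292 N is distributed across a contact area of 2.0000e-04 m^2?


P = F / A
P = 1292 / 2.0000e-04
P = 6.4600e+06


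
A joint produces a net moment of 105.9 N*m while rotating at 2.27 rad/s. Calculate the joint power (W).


P = M * omega
P = 105.9 * 2.27
P = 240.3930


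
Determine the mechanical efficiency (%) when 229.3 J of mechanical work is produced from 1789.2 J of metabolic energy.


eta = (W_mech / E_meta) * 100
eta = (229.3 / 1789.2) * 100
ratio = 0.1282
eta = 12.8158


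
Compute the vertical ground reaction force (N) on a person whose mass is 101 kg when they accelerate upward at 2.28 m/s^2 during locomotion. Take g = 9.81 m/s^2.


GRF = m * (g + a)
GRF = 101 * (9.81 + 2.28)
GRF = 101 * 12.0900
GRF = 1221.0900


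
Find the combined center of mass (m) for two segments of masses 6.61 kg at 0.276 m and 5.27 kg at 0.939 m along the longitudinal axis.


COM = (m1*x1 + m2*x2) / (m1 + m2)
COM = (6.61*0.276 + 5.27*0.939) / (6.61 + 5.27)
Numerator = 6.7729
Denominator = 11.8800
COM = 0.5701


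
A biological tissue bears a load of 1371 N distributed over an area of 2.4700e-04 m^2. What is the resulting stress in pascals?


stress = F / A
stress = 1371 / 2.4700e-04
stress = 5.5506e+06


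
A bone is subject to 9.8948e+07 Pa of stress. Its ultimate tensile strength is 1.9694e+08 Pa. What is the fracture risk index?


FRI = applied / ultimate
FRI = 9.8948e+07 / 1.9694e+08
FRI = 0.5024


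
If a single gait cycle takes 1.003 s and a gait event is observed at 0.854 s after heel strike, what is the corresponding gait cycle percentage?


pct = (event_time / cycle_time) * 100
pct = (0.854 / 1.003) * 100
ratio = 0.8514
pct = 85.1446


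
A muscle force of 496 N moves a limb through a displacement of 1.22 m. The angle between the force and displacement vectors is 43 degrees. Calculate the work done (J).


W = F * d * cos(theta)
theta = 43 deg = 0.7505 rad
cos(theta) = 0.7314
W = 496 * 1.22 * 0.7314
W = 442.5568


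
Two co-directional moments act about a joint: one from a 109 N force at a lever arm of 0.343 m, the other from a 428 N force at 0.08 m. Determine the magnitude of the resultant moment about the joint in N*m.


M = F1 * d1 + F2 * d2
M = 109 * 0.343 + 428 * 0.08
M = 37.3870 + 34.2400
M = 71.6270


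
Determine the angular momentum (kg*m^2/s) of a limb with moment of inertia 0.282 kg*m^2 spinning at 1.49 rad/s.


L = I * omega
L = 0.282 * 1.49
L = 0.4202


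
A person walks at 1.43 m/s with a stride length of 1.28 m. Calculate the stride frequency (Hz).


f = v / stride_length
f = 1.43 / 1.28
f = 1.1172


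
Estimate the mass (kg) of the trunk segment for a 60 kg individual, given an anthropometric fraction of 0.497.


m_segment = body_mass * fraction
m_segment = 60 * 0.497
m_segment = 29.8200


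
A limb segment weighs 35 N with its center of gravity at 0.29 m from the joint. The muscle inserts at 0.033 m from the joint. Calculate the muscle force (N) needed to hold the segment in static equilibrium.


F_muscle = W * d_load / d_muscle
F_muscle = 35 * 0.29 / 0.033
Numerator = 10.1500
F_muscle = 307.5758


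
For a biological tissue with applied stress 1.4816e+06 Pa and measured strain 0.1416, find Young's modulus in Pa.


E = stress / strain
E = 1.4816e+06 / 0.1416
E = 1.0463e+07


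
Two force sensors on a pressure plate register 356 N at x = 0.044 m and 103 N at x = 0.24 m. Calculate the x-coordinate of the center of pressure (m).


COP_x = (F1*x1 + F2*x2) / (F1 + F2)
COP_x = (356*0.044 + 103*0.24) / (356 + 103)
Numerator = 40.3840
Denominator = 459
COP_x = 0.0880


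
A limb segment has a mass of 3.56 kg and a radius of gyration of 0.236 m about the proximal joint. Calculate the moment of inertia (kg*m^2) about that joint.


I = m * k^2
I = 3.56 * 0.236^2
k^2 = 0.0557
I = 0.1983


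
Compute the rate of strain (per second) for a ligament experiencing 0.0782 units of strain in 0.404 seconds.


strain_rate = delta_strain / delta_t
strain_rate = 0.0782 / 0.404
strain_rate = 0.1936


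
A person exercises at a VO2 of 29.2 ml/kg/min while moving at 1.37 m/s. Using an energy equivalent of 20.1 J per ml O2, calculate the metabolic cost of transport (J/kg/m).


Power per kg = VO2 * 20.1 / 60
Power per kg = 29.2 * 20.1 / 60 = 9.7820 W/kg
Cost = power_per_kg / speed
Cost = 9.7820 / 1.37
Cost = 7.1401


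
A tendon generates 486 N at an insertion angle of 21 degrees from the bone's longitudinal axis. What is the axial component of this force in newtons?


F_eff = F_tendon * cos(theta)
theta = 21 deg = 0.3665 rad
cos(theta) = 0.9336
F_eff = 486 * 0.9336
F_eff = 453.7201


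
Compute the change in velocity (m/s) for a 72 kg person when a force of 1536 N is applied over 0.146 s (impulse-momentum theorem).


J = F * dt = 1536 * 0.146 = 224.2560 N*s
delta_v = J / m
delta_v = 224.2560 / 72
delta_v = 3.1147


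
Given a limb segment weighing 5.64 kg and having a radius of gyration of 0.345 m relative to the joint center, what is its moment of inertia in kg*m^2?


I = m * k^2
I = 5.64 * 0.345^2
k^2 = 0.1190
I = 0.6713


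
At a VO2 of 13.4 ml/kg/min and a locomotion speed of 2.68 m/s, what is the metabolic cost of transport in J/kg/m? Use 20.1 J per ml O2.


Power per kg = VO2 * 20.1 / 60
Power per kg = 13.4 * 20.1 / 60 = 4.4890 W/kg
Cost = power_per_kg / speed
Cost = 4.4890 / 2.68
Cost = 1.6750


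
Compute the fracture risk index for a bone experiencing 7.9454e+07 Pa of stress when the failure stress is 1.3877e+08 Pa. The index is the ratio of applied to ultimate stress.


FRI = applied / ultimate
FRI = 7.9454e+07 / 1.3877e+08
FRI = 0.5726


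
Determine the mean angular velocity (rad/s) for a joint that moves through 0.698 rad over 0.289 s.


omega = delta_theta / delta_t
omega = 0.698 / 0.289
omega = 2.4152


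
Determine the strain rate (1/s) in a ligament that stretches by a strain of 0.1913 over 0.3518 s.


strain_rate = delta_strain / delta_t
strain_rate = 0.1913 / 0.3518
strain_rate = 0.5438


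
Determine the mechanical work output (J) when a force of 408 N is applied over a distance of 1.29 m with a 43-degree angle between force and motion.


W = F * d * cos(theta)
theta = 43 deg = 0.7505 rad
cos(theta) = 0.7314
W = 408 * 1.29 * 0.7314
W = 384.9261


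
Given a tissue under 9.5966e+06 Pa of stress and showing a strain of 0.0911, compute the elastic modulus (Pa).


E = stress / strain
E = 9.5966e+06 / 0.0911
E = 1.0534e+08


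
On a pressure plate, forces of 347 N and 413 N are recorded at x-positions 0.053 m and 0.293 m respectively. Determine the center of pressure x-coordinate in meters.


COP_x = (F1*x1 + F2*x2) / (F1 + F2)
COP_x = (347*0.053 + 413*0.293) / (347 + 413)
Numerator = 139.4000
Denominator = 760
COP_x = 0.1834


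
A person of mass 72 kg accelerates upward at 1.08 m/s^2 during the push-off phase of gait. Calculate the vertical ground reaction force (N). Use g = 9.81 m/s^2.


GRF = m * (g + a)
GRF = 72 * (9.81 + 1.08)
GRF = 72 * 10.8900
GRF = 784.0800


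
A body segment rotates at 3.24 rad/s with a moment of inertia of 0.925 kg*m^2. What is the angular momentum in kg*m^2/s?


L = I * omega
L = 0.925 * 3.24
L = 2.9970


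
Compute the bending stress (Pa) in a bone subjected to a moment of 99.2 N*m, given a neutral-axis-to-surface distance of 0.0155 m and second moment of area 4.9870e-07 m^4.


sigma = M * c / I
sigma = 99.2 * 0.0155 / 4.9870e-07
M * c = 1.5376
sigma = 3.0832e+06


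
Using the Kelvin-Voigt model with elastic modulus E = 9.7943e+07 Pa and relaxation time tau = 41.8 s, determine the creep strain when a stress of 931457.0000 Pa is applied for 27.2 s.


epsilon(t) = (sigma/E) * (1 - exp(-t/tau))
sigma/E = 931457.0000 / 9.7943e+07 = 0.0095
exp(-t/tau) = exp(-27.2 / 41.8) = 0.5217
epsilon = 0.0095 * (1 - 0.5217)
epsilon = 0.0045


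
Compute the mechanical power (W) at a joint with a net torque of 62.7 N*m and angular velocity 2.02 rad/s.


P = M * omega
P = 62.7 * 2.02
P = 126.6540


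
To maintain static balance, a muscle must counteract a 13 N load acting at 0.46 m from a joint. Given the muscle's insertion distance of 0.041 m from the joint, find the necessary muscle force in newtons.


F_muscle = W * d_load / d_muscle
F_muscle = 13 * 0.46 / 0.041
Numerator = 5.9800
F_muscle = 145.8537


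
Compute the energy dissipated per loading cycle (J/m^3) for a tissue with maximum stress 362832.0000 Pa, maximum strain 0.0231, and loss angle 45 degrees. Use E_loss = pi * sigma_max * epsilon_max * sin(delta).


E_loss = pi * sigma_max * epsilon_max * sin(delta)
delta = 45 deg = 0.7854 rad
sin(delta) = 0.7071
E_loss = pi * 362832.0000 * 0.0231 * 0.7071
E_loss = 18618.8322


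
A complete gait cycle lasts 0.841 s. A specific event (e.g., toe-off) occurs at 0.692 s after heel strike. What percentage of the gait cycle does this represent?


pct = (event_time / cycle_time) * 100
pct = (0.692 / 0.841) * 100
ratio = 0.8228
pct = 82.2830


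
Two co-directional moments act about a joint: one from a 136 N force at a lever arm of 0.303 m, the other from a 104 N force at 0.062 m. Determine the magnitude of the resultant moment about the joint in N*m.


M = F1 * d1 + F2 * d2
M = 136 * 0.303 + 104 * 0.062
M = 41.2080 + 6.4480
M = 47.6560


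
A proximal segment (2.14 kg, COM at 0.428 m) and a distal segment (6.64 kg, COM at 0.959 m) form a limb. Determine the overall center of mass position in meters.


COM = (m1*x1 + m2*x2) / (m1 + m2)
COM = (2.14*0.428 + 6.64*0.959) / (2.14 + 6.64)
Numerator = 7.2837
Denominator = 8.7800
COM = 0.8296


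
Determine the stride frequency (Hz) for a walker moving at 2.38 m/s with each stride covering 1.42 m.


f = v / stride_length
f = 2.38 / 1.42
f = 1.6761


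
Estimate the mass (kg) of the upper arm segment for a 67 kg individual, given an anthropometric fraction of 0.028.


m_segment = body_mass * fraction
m_segment = 67 * 0.028
m_segment = 1.8760


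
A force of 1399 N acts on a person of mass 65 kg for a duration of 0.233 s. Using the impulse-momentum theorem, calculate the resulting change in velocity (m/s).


J = F * dt = 1399 * 0.233 = 325.9670 N*s
delta_v = J / m
delta_v = 325.9670 / 65
delta_v = 5.0149


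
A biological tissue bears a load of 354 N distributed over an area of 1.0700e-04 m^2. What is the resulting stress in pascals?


stress = F / A
stress = 354 / 1.0700e-04
stress = 3.3084e+06


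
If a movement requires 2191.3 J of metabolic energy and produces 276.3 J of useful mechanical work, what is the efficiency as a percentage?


eta = (W_mech / E_meta) * 100
eta = (276.3 / 2191.3) * 100
ratio = 0.1261
eta = 12.6090


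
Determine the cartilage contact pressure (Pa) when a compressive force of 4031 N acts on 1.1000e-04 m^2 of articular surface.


P = F / A
P = 4031 / 1.1000e-04
P = 3.6645e+07


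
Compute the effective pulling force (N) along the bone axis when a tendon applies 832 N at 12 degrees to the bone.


F_eff = F_tendon * cos(theta)
theta = 12 deg = 0.2094 rad
cos(theta) = 0.9781
F_eff = 832 * 0.9781
F_eff = 813.8188


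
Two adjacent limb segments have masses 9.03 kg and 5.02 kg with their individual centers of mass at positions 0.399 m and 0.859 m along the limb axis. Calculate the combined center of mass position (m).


COM = (m1*x1 + m2*x2) / (m1 + m2)
COM = (9.03*0.399 + 5.02*0.859) / (9.03 + 5.02)
Numerator = 7.9151
Denominator = 14.0500
COM = 0.5634


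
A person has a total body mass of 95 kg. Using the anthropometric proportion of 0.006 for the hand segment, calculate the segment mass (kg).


m_segment = body_mass * fraction
m_segment = 95 * 0.006
m_segment = 0.5700


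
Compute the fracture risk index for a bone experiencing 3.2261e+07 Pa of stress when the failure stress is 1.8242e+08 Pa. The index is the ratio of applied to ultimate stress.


FRI = applied / ultimate
FRI = 3.2261e+07 / 1.8242e+08
FRI = 0.1769


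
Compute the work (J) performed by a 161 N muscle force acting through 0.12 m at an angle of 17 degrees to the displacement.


W = F * d * cos(theta)
theta = 17 deg = 0.2967 rad
cos(theta) = 0.9563
W = 161 * 0.12 * 0.9563
W = 18.4758


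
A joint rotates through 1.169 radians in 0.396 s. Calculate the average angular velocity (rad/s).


omega = delta_theta / delta_t
omega = 1.169 / 0.396
omega = 2.9520


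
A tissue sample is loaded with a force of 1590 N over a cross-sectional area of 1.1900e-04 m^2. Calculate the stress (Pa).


stress = F / A
stress = 1590 / 1.1900e-04
stress = 1.3361e+07


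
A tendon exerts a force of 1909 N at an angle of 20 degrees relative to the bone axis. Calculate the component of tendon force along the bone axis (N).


F_eff = F_tendon * cos(theta)
theta = 20 deg = 0.3491 rad
cos(theta) = 0.9397
F_eff = 1909 * 0.9397
F_eff = 1793.8732


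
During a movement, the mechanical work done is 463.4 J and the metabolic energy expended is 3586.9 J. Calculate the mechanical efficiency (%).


eta = (W_mech / E_meta) * 100
eta = (463.4 / 3586.9) * 100
ratio = 0.1292
eta = 12.9192


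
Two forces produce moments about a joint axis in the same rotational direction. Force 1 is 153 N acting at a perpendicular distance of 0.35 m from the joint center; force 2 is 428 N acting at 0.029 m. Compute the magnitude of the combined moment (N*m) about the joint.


M = F1 * d1 + F2 * d2
M = 153 * 0.35 + 428 * 0.029
M = 53.5500 + 12.4120
M = 65.9620


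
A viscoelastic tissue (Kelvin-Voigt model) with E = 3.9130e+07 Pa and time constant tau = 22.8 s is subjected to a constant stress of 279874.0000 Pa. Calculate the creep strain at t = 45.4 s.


epsilon(t) = (sigma/E) * (1 - exp(-t/tau))
sigma/E = 279874.0000 / 3.9130e+07 = 0.0072
exp(-t/tau) = exp(-45.4 / 22.8) = 0.1365
epsilon = 0.0072 * (1 - 0.1365)
epsilon = 0.0062


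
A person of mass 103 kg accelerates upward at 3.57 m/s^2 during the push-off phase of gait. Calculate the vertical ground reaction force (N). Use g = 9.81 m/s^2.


GRF = m * (g + a)
GRF = 103 * (9.81 + 3.57)
GRF = 103 * 13.3800
GRF = 1378.1400


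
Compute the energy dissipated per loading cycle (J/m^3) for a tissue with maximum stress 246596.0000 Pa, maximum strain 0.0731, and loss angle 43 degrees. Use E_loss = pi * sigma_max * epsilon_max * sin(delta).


E_loss = pi * sigma_max * epsilon_max * sin(delta)
delta = 43 deg = 0.7505 rad
sin(delta) = 0.6820
E_loss = pi * 246596.0000 * 0.0731 * 0.6820
E_loss = 38622.1644


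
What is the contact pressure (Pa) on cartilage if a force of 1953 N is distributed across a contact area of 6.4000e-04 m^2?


P = F / A
P = 1953 / 6.4000e-04
P = 3.0516e+06


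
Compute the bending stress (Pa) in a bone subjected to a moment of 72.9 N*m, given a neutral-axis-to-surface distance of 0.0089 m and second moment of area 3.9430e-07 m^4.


sigma = M * c / I
sigma = 72.9 * 0.0089 / 3.9430e-07
M * c = 0.6488
sigma = 1.6455e+06


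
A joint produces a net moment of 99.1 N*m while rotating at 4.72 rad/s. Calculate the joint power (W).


P = M * omega
P = 99.1 * 4.72
P = 467.7520


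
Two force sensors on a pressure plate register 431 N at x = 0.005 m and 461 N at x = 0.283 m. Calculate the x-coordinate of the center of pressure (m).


COP_x = (F1*x1 + F2*x2) / (F1 + F2)
COP_x = (431*0.005 + 461*0.283) / (431 + 461)
Numerator = 132.6180
Denominator = 892
COP_x = 0.1487


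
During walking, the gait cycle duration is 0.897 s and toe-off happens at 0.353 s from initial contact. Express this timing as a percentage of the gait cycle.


pct = (event_time / cycle_time) * 100
pct = (0.353 / 0.897) * 100
ratio = 0.3935
pct = 39.3534


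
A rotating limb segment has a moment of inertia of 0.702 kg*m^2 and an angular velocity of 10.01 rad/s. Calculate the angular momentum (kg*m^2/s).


L = I * omega
L = 0.702 * 10.01
L = 7.0270


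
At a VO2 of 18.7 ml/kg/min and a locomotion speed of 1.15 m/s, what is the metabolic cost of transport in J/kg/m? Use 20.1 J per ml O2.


Power per kg = VO2 * 20.1 / 60
Power per kg = 18.7 * 20.1 / 60 = 6.2645 W/kg
Cost = power_per_kg / speed
Cost = 6.2645 / 1.15
Cost = 5.4474


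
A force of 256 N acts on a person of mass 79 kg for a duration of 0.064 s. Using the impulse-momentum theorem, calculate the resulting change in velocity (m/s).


J = F * dt = 256 * 0.064 = 16.3840 N*s
delta_v = J / m
delta_v = 16.3840 / 79
delta_v = 0.2074


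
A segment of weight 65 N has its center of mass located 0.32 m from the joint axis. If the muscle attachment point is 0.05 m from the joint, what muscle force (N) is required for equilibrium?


F_muscle = W * d_load / d_muscle
F_muscle = 65 * 0.32 / 0.05
Numerator = 20.8000
F_muscle = 416.0000


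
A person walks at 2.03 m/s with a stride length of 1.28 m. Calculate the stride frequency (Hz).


f = v / stride_length
f = 2.03 / 1.28
f = 1.5859


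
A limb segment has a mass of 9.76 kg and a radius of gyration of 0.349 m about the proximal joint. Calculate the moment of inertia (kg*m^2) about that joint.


I = m * k^2
I = 9.76 * 0.349^2
k^2 = 0.1218
I = 1.1888


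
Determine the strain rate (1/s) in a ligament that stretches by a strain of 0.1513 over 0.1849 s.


strain_rate = delta_strain / delta_t
strain_rate = 0.1513 / 0.1849
strain_rate = 0.8183


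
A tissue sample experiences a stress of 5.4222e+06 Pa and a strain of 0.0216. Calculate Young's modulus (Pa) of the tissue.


E = stress / strain
E = 5.4222e+06 / 0.0216
E = 2.5103e+08


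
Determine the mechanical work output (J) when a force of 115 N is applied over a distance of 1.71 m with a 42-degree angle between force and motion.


W = F * d * cos(theta)
theta = 42 deg = 0.7330 rad
cos(theta) = 0.7431
W = 115 * 1.71 * 0.7431
W = 146.1394


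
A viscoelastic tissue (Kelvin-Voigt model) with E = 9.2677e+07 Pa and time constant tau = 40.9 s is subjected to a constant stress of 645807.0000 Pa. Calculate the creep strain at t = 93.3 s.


epsilon(t) = (sigma/E) * (1 - exp(-t/tau))
sigma/E = 645807.0000 / 9.2677e+07 = 0.0070
exp(-t/tau) = exp(-93.3 / 40.9) = 0.1022
epsilon = 0.0070 * (1 - 0.1022)
epsilon = 0.0063
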